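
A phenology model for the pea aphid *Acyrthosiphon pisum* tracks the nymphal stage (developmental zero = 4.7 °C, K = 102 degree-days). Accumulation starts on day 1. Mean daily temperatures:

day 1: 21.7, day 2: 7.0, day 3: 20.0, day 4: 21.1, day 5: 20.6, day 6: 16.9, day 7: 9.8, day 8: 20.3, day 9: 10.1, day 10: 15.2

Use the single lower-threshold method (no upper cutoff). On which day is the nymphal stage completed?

Daily DD above 4.7 °C: 17.0, 2.3, 15.3, 16.4, 15.9, 12.2, 5.1, 15.6, 5.4, 10.5.
Cumulative: 17.0, 19.3, 34.6, 51.0, 66.9, 79.1, 84.2, 99.8, 105.2, 115.7.
The total first reaches 102 DD on day 9.

day 9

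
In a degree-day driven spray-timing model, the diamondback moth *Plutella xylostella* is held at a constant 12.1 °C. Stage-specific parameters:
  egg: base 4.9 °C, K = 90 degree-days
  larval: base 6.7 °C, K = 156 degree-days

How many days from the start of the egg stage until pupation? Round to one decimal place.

egg: 90 / (12.1 − 4.9) = 90 / 7.2 = 12.500 d.
larval: 156 / (12.1 − 6.7) = 156 / 5.4 = 28.889 d.
Sum = 41.389 ≈ 41.4 days.

41.4 days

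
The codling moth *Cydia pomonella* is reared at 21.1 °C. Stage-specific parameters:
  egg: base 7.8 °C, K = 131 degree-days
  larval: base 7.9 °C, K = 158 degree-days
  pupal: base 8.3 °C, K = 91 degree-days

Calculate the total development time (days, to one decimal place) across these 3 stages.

28.9 days

egg: 131 / (21.1 − 7.8) = 131 / 13.3 = 9.850 d.
larval: 158 / (21.1 − 7.9) = 158 / 13.2 = 11.970 d.
pupal: 91 / (21.1 − 8.3) = 91 / 12.8 = 7.109 d.
Sum = 28.929 ≈ 28.9 days.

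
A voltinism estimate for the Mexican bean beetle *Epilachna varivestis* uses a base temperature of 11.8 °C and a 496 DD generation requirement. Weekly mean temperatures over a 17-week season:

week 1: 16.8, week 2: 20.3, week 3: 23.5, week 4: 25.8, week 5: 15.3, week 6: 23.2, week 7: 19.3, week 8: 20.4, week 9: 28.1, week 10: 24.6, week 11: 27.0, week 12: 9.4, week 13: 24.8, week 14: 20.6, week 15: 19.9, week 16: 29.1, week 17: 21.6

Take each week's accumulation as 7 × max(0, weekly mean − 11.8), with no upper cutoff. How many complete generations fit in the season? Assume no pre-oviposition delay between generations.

2 generations

Weekly DD (7 × max(0, T̄ − 11.8)): 35.0, 59.5, 81.9, 98.0, 24.5, 79.8, 52.5, 60.2, 114.1, 89.6, 106.4, 0.0, 91.0, 61.6, 56.7, 121.1, 68.6.
Season total = 1200.5 DD.
Complete generations = ⌊1200.5 / 496⌋ = 2.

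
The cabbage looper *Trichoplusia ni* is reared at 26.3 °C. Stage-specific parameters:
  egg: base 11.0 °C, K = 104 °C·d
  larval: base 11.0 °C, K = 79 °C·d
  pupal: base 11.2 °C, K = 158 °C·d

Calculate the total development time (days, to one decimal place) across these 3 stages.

22.4 days

egg: 104 / (26.3 − 11.0) = 104 / 15.3 = 6.797 d.
larval: 79 / (26.3 − 11.0) = 79 / 15.3 = 5.163 d.
pupal: 158 / (26.3 − 11.2) = 158 / 15.1 = 10.464 d.
Sum = 22.424 ≈ 22.4 days.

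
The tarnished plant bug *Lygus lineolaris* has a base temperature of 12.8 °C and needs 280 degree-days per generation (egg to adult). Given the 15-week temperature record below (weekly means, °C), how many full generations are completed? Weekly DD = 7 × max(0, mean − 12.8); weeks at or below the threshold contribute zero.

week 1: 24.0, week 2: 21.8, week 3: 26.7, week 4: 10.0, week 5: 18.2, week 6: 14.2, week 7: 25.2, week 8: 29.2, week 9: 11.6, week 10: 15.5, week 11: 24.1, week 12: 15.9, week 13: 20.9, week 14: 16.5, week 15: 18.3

Weekly DD (7 × max(0, T̄ − 12.8)): 78.4, 63.0, 97.3, 0.0, 37.8, 9.8, 86.8, 114.8, 0.0, 18.9, 79.1, 21.7, 56.7, 25.9, 38.5.
Season total = 728.7 DD.
Complete generations = ⌊728.7 / 280⌋ = 2.

2 generations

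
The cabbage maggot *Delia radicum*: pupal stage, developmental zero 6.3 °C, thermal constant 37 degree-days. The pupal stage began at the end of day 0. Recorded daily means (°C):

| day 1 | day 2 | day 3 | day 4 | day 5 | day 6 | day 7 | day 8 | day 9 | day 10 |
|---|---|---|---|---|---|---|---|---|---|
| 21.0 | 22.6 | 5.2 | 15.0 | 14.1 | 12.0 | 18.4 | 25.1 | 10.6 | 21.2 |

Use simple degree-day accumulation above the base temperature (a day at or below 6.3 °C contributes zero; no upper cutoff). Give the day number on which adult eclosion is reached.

day 4

Daily DD above 6.3 °C: 14.7, 16.3, 0.0, 8.7, 7.8, 5.7, 12.1, 18.8, 4.3, 14.9.
Cumulative: 14.7, 31.0, 31.0, 39.7, 47.5, 53.2, 65.3, 84.1, 88.4, 103.3.
The total first reaches 37 DD on day 4.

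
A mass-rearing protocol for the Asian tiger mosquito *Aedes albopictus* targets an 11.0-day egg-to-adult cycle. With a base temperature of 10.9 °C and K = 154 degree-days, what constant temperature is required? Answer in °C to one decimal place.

24.9 °C

Required daily accumulation = 154 / 11.0 = 14.000 DD/day.
T = T_base + 14.000 = 10.9 + 14.000 = 24.900 ≈ 24.9 °C.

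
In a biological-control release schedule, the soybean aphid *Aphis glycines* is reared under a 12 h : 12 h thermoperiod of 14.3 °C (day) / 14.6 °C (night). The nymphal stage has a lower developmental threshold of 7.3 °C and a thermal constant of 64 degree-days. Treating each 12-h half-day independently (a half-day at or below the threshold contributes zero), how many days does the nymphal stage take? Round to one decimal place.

9.0 days

Day half: max(0, 14.3 − 7.3) × 0.5 = 7.0 × 0.5 = 3.50 DD.
Night half: max(0, 14.6 − 7.3) × 0.5 = 7.3 × 0.5 = 3.65 DD.
Per 24 h: 7.15 DD/day.
Duration = 64 / 7.15 = 8.951 ≈ 9.0 days.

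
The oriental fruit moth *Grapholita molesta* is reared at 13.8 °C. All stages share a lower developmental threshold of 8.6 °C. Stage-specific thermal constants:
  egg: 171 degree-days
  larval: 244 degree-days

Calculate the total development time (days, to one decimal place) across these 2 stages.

79.8 days

Daily accumulation at 13.8 °C = 13.8 − 8.6 = 5.2 DD/day.
Total K = 171 + 244 = 415 DD.
Total duration = 415 / 5.2 = 79.808 ≈ 79.8 days.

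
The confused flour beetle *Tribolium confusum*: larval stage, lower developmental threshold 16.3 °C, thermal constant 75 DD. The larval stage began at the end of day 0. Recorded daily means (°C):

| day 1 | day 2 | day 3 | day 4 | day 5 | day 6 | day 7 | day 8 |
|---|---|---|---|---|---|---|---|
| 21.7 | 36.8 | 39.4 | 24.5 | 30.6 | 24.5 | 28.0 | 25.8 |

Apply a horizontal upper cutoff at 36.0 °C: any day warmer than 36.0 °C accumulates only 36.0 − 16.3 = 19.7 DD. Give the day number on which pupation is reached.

day 6

Daily DD above 16.3 °C (capped at 19.7): 5.4, 19.7, 19.7, 8.2, 14.3, 8.2, 11.7, 9.5.
Cumulative: 5.4, 25.1, 44.8, 53.0, 67.3, 75.5, 87.2, 96.7.
The total first reaches 75 DD on day 6.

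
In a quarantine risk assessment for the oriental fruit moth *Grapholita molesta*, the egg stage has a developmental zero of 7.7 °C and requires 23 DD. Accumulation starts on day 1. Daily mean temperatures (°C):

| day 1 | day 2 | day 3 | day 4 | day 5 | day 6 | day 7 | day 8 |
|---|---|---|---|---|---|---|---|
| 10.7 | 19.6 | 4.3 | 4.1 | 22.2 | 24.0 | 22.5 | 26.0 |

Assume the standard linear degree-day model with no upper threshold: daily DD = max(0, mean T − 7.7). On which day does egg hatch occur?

Daily DD above 7.7 °C: 3.0, 11.9, 0.0, 0.0, 14.5, 16.3, 14.8, 18.3.
Cumulative: 3.0, 14.9, 14.9, 14.9, 29.4, 45.7, 60.5, 78.8.
The total first reaches 23 DD on day 5.

day 5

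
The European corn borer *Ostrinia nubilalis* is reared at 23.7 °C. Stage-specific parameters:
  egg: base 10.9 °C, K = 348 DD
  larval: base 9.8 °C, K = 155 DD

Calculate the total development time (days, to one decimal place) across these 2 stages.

egg: 348 / (23.7 − 10.9) = 348 / 12.8 = 27.188 d.
larval: 155 / (23.7 − 9.8) = 155 / 13.9 = 11.151 d.
Sum = 38.339 ≈ 38.3 days.

38.3 days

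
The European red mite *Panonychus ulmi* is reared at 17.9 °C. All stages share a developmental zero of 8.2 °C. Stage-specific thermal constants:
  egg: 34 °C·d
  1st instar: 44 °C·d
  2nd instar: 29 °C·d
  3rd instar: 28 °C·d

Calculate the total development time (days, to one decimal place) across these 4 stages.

Daily accumulation at 17.9 °C = 17.9 − 8.2 = 9.7 DD/day.
Total K = 34 + 44 + 29 + 28 = 135 DD.
Total duration = 135 / 9.7 = 13.918 ≈ 13.9 days.

13.9 days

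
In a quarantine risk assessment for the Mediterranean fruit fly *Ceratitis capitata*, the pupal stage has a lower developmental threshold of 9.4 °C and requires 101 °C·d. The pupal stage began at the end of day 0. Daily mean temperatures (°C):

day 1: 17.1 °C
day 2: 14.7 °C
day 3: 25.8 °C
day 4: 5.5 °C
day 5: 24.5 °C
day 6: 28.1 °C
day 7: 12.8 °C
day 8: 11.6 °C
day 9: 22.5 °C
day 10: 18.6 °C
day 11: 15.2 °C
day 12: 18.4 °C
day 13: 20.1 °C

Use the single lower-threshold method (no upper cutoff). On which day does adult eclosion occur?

Daily DD above 9.4 °C: 7.7, 5.3, 16.4, 0.0, 15.1, 18.7, 3.4, 2.2, 13.1, 9.2, 5.8, 9.0, 10.7.
Cumulative: 7.7, 13.0, 29.4, 29.4, 44.5, 63.2, 66.6, 68.8, 81.9, 91.1, 96.9, 105.9, 116.6.
The total first reaches 101 DD on day 12.

day 12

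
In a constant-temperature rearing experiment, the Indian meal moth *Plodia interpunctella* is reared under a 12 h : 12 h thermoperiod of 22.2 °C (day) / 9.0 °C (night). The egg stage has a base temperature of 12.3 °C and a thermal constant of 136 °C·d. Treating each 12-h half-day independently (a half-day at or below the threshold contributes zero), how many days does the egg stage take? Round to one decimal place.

27.5 days

Day half: max(0, 22.2 − 12.3) × 0.5 = 9.9 × 0.5 = 4.95 DD.
Night half: max(0, 9.0 − 12.3) × 0.5 = 0.0 × 0.5 = 0.00 DD.
Per 24 h: 4.95 DD/day.
Duration = 136 / 4.95 = 27.475 ≈ 27.5 days.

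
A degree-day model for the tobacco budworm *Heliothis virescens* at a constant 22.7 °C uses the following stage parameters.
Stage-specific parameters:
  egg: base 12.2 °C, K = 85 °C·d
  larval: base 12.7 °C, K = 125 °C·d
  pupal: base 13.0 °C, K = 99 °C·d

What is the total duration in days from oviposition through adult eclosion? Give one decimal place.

30.8 days

egg: 85 / (22.7 − 12.2) = 85 / 10.5 = 8.095 d.
larval: 125 / (22.7 − 12.7) = 125 / 10.0 = 12.500 d.
pupal: 99 / (22.7 − 13.0) = 99 / 9.7 = 10.206 d.
Sum = 30.801 ≈ 30.8 days.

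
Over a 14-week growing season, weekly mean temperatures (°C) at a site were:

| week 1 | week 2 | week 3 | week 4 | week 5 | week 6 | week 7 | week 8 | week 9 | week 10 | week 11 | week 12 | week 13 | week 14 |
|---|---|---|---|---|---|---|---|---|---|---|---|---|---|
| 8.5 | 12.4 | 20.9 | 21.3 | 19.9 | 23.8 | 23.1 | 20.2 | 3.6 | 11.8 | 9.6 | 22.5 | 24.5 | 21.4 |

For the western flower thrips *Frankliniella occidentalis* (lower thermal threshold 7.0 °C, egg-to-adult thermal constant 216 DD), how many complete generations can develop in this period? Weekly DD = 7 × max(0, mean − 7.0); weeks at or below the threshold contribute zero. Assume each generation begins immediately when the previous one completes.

Weekly DD (7 × max(0, T̄ − 7.0)): 10.5, 37.8, 97.3, 100.1, 90.3, 117.6, 112.7, 92.4, 0.0, 33.6, 18.2, 108.5, 122.5, 100.8.
Season total = 1042.3 DD.
Complete generations = ⌊1042.3 / 216⌋ = 4.

4 generations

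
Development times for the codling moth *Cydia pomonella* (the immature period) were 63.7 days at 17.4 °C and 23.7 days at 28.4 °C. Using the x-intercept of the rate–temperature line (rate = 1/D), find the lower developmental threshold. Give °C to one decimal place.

10.9 °C

Under the model K = D·(T − T_b), so D₁·(T₁ − T_b) = D₂·(T₂ − T_b).
63.7·(17.4 − T_b) = 23.7·(28.4 − T_b)
T_b = (63.7·17.4 − 23.7·28.4) / (63.7 − 23.7) = 435.30 / 40.0 = 10.882 °C ≈ 10.9 °C.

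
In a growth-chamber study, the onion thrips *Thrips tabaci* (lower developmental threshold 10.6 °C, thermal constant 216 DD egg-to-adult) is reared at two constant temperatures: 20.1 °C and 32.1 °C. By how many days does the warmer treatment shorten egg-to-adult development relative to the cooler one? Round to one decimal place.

At 20.1 °C: 216 / (20.1 − 10.6) = 216 / 9.5 = 22.737 d.
At 32.1 °C: 216 / (32.1 − 10.6) = 216 / 21.5 = 10.047 d.
Difference = |22.737 − 10.047| = 12.690 ≈ 12.7 days.

12.7 days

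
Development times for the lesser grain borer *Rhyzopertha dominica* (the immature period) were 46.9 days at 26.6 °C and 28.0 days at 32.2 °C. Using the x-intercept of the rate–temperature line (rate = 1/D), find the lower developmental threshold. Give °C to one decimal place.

18.3 °C

Equal thermal constants: D₁(T₁ − T_b) = D₂(T₂ − T_b).
46.9·(26.6 − T_b) = 28.0·(32.2 − T_b)
T_b = (46.9·26.6 − 28.0·32.2) / (46.9 − 28.0) = 345.94 / 18.9 = 18.304 °C ≈ 18.3 °C.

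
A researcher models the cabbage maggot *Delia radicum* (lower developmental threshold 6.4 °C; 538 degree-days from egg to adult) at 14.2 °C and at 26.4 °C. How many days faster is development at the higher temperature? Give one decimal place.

42.1 days

At 14.2 °C: 538 / (14.2 − 6.4) = 538 / 7.8 = 68.974 d.
At 26.4 °C: 538 / (26.4 − 6.4) = 538 / 20.0 = 26.900 d.
Difference = |68.974 − 26.900| = 42.074 ≈ 42.1 days.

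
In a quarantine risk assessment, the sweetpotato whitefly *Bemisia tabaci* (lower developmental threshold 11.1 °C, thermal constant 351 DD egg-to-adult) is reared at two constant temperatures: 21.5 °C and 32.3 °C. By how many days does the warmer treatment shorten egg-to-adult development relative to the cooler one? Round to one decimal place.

At 21.5 °C: 351 / (21.5 − 11.1) = 351 / 10.4 = 33.750 d.
At 32.3 °C: 351 / (32.3 − 11.1) = 351 / 21.2 = 16.557 d.
Difference = |33.750 − 16.557| = 17.193 ≈ 17.2 days.

17.2 days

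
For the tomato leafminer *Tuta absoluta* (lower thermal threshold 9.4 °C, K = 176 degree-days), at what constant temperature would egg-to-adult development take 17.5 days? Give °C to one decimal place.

19.5 °C

Required daily accumulation = 176 / 17.5 = 10.057 DD/day.
T = T_base + 10.057 = 9.4 + 10.057 = 19.457 ≈ 19.5 °C.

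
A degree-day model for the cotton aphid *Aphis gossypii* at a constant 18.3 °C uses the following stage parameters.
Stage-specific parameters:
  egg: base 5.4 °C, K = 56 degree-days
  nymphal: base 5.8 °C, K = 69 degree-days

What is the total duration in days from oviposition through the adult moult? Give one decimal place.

egg: 56 / (18.3 − 5.4) = 56 / 12.9 = 4.341 d.
nymphal: 69 / (18.3 − 5.8) = 69 / 12.5 = 5.520 d.
Sum = 9.861 ≈ 9.9 days.

9.9 days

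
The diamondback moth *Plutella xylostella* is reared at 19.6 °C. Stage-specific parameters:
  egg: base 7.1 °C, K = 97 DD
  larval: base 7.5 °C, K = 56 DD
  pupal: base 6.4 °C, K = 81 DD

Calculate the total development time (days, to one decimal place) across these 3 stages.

egg: 97 / (19.6 − 7.1) = 97 / 12.5 = 7.760 d.
larval: 56 / (19.6 − 7.5) = 56 / 12.1 = 4.628 d.
pupal: 81 / (19.6 − 6.4) = 81 / 13.2 = 6.136 d.
Sum = 18.524 ≈ 18.5 days.

18.5 days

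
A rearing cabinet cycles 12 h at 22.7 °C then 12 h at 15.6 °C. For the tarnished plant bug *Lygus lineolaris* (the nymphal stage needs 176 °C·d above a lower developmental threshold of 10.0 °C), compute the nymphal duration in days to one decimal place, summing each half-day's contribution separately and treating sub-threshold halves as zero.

Day half: max(0, 22.7 − 10.0) × 0.5 = 12.7 × 0.5 = 6.35 DD.
Night half: max(0, 15.6 − 10.0) × 0.5 = 5.6 × 0.5 = 2.80 DD.
Per 24 h: 9.15 DD/day.
Duration = 176 / 9.15 = 19.235 ≈ 19.2 days.

19.2 days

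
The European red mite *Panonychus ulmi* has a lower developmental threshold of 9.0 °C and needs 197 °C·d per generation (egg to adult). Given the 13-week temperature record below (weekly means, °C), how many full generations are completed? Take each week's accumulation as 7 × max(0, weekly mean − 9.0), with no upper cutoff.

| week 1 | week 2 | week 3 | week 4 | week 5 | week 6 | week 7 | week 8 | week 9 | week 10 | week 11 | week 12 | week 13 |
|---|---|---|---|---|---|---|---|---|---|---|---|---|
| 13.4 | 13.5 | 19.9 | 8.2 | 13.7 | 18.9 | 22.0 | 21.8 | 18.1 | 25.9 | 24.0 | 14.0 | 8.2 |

3 generations

Weekly DD (7 × max(0, T̄ − 9.0)): 30.8, 31.5, 76.3, 0.0, 32.9, 69.3, 91.0, 89.6, 63.7, 118.3, 105.0, 35.0, 0.0.
Season total = 743.4 DD.
Complete generations = ⌊743.4 / 197⌋ = 3.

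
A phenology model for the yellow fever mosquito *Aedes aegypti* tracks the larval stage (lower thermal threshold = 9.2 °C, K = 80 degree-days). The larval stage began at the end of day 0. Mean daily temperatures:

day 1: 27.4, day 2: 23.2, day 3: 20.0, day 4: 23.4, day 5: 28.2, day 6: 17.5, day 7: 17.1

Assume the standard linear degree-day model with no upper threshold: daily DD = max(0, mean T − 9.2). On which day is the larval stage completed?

Daily DD above 9.2 °C: 18.2, 14.0, 10.8, 14.2, 19.0, 8.3, 7.9.
Cumulative: 18.2, 32.2, 43.0, 57.2, 76.2, 84.5, 92.4.
The total first reaches 80 DD on day 6.

day 6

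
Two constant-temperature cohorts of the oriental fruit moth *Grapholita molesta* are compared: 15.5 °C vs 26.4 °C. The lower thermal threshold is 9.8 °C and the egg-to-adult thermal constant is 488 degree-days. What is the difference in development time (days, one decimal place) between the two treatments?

56.2 days

At 15.5 °C: 488 / (15.5 − 9.8) = 488 / 5.7 = 85.614 d.
At 26.4 °C: 488 / (26.4 − 9.8) = 488 / 16.6 = 29.398 d.
Difference = |85.614 − 29.398| = 56.216 ≈ 56.2 days.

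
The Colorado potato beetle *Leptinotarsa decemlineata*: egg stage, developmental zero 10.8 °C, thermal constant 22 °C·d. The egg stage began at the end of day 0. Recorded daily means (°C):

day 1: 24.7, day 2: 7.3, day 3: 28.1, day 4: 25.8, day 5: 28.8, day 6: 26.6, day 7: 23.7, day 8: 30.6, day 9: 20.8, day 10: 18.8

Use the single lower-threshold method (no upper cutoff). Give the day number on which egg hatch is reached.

day 3

Daily DD above 10.8 °C: 13.9, 0.0, 17.3, 15.0, 18.0, 15.8, 12.9, 19.8, 10.0, 8.0.
Cumulative: 13.9, 13.9, 31.2, 46.2, 64.2, 80.0, 92.9, 112.7, 122.7, 130.7.
The total first reaches 22 DD on day 3.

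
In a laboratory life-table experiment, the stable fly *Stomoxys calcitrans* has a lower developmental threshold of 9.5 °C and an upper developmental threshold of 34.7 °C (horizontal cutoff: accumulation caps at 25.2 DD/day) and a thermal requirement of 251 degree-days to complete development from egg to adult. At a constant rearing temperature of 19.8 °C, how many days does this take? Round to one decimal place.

Daily accumulation = 19.8 − 9.5 = 10.3 DD/day.
Duration = 251 / 10.3 = 24.369 ≈ 24.4 days.

24.4 days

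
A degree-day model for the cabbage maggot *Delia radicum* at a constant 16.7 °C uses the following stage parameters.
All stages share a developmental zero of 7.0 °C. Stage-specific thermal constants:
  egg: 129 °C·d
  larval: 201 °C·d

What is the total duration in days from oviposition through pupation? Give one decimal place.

Daily accumulation at 16.7 °C = 16.7 − 7.0 = 9.7 DD/day.
Total K = 129 + 201 = 330 DD.
Total duration = 330 / 9.7 = 34.021 ≈ 34.0 days.

34.0 days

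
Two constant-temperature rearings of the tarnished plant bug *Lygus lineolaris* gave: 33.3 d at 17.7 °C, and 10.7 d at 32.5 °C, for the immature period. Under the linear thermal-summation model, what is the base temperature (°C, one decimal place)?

10.7 °C

Under the model K = D·(T − T_b), so D₁·(T₁ − T_b) = D₂·(T₂ − T_b).
33.3·(17.7 − T_b) = 10.7·(32.5 − T_b)
T_b = (33.3·17.7 − 10.7·32.5) / (33.3 − 10.7) = 241.66 / 22.6 = 10.693 °C ≈ 10.7 °C.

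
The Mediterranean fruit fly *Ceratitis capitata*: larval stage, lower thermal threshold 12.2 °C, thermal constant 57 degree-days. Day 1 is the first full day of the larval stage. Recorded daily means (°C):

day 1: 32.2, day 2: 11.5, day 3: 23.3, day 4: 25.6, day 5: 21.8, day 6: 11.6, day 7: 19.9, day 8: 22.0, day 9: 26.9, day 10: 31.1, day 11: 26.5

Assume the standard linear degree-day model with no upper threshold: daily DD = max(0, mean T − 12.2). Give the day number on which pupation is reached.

day 7

Daily DD above 12.2 °C: 20.0, 0.0, 11.1, 13.4, 9.6, 0.0, 7.7, 9.8, 14.7, 18.9, 14.3.
Cumulative: 20.0, 20.0, 31.1, 44.5, 54.1, 54.1, 61.8, 71.6, 86.3, 105.2, 119.5.
The total first reaches 57 DD on day 7.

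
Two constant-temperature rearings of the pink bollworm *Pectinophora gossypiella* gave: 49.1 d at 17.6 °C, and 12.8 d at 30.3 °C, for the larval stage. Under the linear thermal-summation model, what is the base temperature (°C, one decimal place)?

Under the model K = D·(T − T_b), so D₁·(T₁ − T_b) = D₂·(T₂ − T_b).
49.1·(17.6 − T_b) = 12.8·(30.3 − T_b)
T_b = (49.1·17.6 − 12.8·30.3) / (49.1 − 12.8) = 476.32 / 36.3 = 13.122 °C ≈ 13.1 °C.

13.1 °C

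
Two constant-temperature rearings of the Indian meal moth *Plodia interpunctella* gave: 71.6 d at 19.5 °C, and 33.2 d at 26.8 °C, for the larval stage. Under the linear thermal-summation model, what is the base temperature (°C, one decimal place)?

13.2 °C

Under the model K = D·(T − T_b), so D₁·(T₁ − T_b) = D₂·(T₂ − T_b).
71.6·(19.5 − T_b) = 33.2·(26.8 − T_b)
T_b = (71.6·19.5 − 33.2·26.8) / (71.6 − 33.2) = 506.44 / 38.4 = 13.189 °C ≈ 13.2 °C.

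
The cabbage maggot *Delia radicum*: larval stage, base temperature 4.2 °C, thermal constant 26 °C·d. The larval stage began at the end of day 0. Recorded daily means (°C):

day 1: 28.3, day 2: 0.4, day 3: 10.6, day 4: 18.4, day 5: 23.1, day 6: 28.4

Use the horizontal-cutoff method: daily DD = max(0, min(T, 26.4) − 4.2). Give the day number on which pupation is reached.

day 3

Daily DD above 4.2 °C (capped at 22.2): 22.2, 0.0, 6.4, 14.2, 18.9, 22.2.
Cumulative: 22.2, 22.2, 28.6, 42.8, 61.7, 83.9.
The total first reaches 26 DD on day 3.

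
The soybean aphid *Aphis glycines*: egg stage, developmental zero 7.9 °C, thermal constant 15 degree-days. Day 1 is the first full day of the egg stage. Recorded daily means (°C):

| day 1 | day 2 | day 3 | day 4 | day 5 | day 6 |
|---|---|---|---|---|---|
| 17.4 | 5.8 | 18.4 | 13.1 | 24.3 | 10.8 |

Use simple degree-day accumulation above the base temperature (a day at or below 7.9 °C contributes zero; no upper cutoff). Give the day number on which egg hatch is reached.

Daily DD above 7.9 °C: 9.5, 0.0, 10.5, 5.2, 16.4, 2.9.
Cumulative: 9.5, 9.5, 20.0, 25.2, 41.6, 44.5.
The total first reaches 15 DD on day 3.

day 3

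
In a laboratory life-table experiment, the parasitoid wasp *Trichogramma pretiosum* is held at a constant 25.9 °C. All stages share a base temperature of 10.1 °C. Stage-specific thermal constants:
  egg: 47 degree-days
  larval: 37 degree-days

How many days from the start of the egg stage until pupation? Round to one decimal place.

5.3 days

Daily accumulation at 25.9 °C = 25.9 − 10.1 = 15.8 DD/day.
Total K = 47 + 37 = 84 DD.
Total duration = 84 / 15.8 = 5.316 ≈ 5.3 days.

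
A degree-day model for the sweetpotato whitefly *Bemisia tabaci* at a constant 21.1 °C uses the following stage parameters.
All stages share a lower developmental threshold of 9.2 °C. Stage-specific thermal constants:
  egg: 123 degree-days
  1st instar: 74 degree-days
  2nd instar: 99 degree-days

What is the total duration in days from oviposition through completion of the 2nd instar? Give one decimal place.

24.9 days

Daily accumulation at 21.1 °C = 21.1 − 9.2 = 11.9 DD/day.
Total K = 123 + 74 + 99 = 296 DD.
Total duration = 296 / 11.9 = 24.874 ≈ 24.9 days.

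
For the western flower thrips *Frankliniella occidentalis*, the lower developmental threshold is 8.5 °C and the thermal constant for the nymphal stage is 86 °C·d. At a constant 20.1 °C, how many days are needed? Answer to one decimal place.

7.4 days

Daily accumulation = 20.1 − 8.5 = 11.6 DD/day.
Duration = 86 / 11.6 = 7.414 ≈ 7.4 days.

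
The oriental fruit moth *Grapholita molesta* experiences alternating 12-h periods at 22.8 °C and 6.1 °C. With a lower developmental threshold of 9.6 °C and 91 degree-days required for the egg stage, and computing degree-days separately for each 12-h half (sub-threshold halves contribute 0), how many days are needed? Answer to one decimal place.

Day half: max(0, 22.8 − 9.6) × 0.5 = 13.2 × 0.5 = 6.60 DD.
Night half: max(0, 6.1 − 9.6) × 0.5 = 0.0 × 0.5 = 0.00 DD.
Per 24 h: 6.60 DD/day.
Duration = 91 / 6.60 = 13.788 ≈ 13.8 days.

13.8 days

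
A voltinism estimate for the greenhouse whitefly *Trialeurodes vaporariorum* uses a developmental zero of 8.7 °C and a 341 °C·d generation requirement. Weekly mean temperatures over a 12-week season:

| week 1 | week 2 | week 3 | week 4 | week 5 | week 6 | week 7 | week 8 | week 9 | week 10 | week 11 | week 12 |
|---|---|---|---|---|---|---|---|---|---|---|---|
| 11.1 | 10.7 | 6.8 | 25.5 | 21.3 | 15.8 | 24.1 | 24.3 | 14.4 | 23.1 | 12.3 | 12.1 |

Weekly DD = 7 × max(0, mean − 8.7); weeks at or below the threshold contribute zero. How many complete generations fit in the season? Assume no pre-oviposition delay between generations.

Weekly DD (7 × max(0, T̄ − 8.7)): 16.8, 14.0, 0.0, 117.6, 88.2, 49.7, 107.8, 109.2, 39.9, 100.8, 25.2, 23.8.
Season total = 693.0 DD.
Complete generations = ⌊693.0 / 341⌋ = 2.

2 generations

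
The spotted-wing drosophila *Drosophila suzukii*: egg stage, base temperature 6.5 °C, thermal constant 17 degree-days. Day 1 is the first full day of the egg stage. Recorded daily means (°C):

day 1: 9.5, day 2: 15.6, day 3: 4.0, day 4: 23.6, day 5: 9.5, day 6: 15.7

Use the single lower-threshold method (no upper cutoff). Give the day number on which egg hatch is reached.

Daily DD above 6.5 °C: 3.0, 9.1, 0.0, 17.1, 3.0, 9.2.
Cumulative: 3.0, 12.1, 12.1, 29.2, 32.2, 41.4.
The total first reaches 17 DD on day 4.

day 4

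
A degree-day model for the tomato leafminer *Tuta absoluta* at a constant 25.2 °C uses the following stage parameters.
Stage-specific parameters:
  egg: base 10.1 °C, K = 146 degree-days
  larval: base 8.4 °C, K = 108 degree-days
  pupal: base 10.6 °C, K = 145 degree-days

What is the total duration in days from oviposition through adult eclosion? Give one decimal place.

26.0 days

egg: 146 / (25.2 − 10.1) = 146 / 15.1 = 9.669 d.
larval: 108 / (25.2 − 8.4) = 108 / 16.8 = 6.429 d.
pupal: 145 / (25.2 − 10.6) = 145 / 14.6 = 9.932 d.
Sum = 26.029 ≈ 26.0 days.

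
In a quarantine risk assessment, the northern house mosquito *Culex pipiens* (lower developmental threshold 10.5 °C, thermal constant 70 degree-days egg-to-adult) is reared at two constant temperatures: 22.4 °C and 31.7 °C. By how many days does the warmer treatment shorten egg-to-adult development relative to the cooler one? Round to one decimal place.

2.6 days

At 22.4 °C: 70 / (22.4 − 10.5) = 70 / 11.9 = 5.882 d.
At 31.7 °C: 70 / (31.7 − 10.5) = 70 / 21.2 = 3.302 d.
Difference = |5.882 − 3.302| = 2.580 ≈ 2.6 days.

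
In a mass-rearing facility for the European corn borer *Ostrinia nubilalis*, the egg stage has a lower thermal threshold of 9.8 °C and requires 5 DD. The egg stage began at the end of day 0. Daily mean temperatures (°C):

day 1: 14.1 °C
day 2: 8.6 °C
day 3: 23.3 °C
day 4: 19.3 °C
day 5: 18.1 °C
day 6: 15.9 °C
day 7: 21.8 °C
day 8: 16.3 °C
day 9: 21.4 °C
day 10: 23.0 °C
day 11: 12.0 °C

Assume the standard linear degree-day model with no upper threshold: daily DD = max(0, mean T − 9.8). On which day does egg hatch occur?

day 3

Daily DD above 9.8 °C: 4.3, 0.0, 13.5, 9.5, 8.3, 6.1, 12.0, 6.5, 11.6, 13.2, 2.2.
Cumulative: 4.3, 4.3, 17.8, 27.3, 35.6, 41.7, 53.7, 60.2, 71.8, 85.0, 87.2.
The total first reaches 5 DD on day 3.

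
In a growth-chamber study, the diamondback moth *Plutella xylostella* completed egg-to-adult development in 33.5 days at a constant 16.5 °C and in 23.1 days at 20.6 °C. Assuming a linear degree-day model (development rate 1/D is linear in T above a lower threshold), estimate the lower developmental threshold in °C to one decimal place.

7.4 °C

Linear rate model ⇒ the product D·(T − T_b) is constant across temperatures.
33.5·(16.5 − T_b) = 23.1·(20.6 − T_b)
T_b = (33.5·16.5 − 23.1·20.6) / (33.5 − 23.1) = 76.89 / 10.4 = 7.393 °C ≈ 7.4 °C.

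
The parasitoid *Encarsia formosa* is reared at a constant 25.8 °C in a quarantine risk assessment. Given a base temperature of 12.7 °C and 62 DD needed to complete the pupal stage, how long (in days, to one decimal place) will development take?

Daily accumulation = 25.8 − 12.7 = 13.1 DD/day.
Duration = 62 / 13.1 = 4.733 ≈ 4.7 days.

4.7 days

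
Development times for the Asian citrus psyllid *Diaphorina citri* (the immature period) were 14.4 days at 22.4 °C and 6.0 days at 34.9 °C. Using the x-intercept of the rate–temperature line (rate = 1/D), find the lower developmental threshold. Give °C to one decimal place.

Equal thermal constants: D₁(T₁ − T_b) = D₂(T₂ − T_b).
14.4·(22.4 − T_b) = 6.0·(34.9 − T_b)
T_b = (14.4·22.4 − 6.0·34.9) / (14.4 − 6.0) = 113.16 / 8.4 = 13.471 °C ≈ 13.5 °C.

13.5 °C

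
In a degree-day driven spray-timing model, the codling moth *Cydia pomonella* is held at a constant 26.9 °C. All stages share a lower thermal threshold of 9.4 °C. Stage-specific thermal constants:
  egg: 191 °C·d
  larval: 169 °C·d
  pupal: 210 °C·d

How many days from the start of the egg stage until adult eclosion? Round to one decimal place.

32.6 days

Daily accumulation at 26.9 °C = 26.9 − 9.4 = 17.5 DD/day.
Total K = 191 + 169 + 210 = 570 DD.
Total duration = 570 / 17.5 = 32.571 ≈ 32.6 days.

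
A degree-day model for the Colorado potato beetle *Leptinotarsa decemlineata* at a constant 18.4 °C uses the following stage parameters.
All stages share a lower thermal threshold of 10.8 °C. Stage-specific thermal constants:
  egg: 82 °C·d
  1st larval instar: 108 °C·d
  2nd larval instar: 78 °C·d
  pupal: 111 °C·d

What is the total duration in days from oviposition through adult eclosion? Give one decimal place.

Daily accumulation at 18.4 °C = 18.4 − 10.8 = 7.6 DD/day.
Total K = 82 + 108 + 78 + 111 = 379 DD.
Total duration = 379 / 7.6 = 49.868 ≈ 49.9 days.

49.9 days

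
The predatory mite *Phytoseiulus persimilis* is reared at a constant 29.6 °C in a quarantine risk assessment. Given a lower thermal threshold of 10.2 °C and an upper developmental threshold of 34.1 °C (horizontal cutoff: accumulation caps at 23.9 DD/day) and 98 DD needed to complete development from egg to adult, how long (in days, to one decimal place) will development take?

Daily accumulation = 29.6 − 10.2 = 19.4 DD/day.
Duration = 98 / 19.4 = 5.052 ≈ 5.1 days.

5.1 days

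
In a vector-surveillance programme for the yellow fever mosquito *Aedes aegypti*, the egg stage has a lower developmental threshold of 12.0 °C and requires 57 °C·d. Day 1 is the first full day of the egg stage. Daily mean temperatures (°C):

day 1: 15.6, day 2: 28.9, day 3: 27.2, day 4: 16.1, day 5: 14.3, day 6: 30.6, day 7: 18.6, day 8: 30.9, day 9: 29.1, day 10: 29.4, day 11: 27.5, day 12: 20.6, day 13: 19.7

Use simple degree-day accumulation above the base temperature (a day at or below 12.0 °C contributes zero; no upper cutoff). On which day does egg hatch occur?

Daily DD above 12.0 °C: 3.6, 16.9, 15.2, 4.1, 2.3, 18.6, 6.6, 18.9, 17.1, 17.4, 15.5, 8.6, 7.7.
Cumulative: 3.6, 20.5, 35.7, 39.8, 42.1, 60.7, 67.3, 86.2, 103.3, 120.7, 136.2, 144.8, 152.5.
The total first reaches 57 DD on day 6.

day 6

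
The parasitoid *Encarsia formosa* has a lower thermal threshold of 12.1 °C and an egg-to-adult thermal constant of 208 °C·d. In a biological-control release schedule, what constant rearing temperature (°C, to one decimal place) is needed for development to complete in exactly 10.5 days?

31.9 °C

Required daily accumulation = 208 / 10.5 = 19.810 DD/day.
T = T_base + 19.810 = 12.1 + 19.810 = 31.910 ≈ 31.9 °C.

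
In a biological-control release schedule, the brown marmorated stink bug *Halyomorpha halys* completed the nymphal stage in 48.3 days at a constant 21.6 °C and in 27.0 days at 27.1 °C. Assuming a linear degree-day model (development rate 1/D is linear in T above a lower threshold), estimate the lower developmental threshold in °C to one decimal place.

14.6 °C

Linear rate model ⇒ the product D·(T − T_b) is constant across temperatures.
48.3·(21.6 − T_b) = 27.0·(27.1 − T_b)
T_b = (48.3·21.6 − 27.0·27.1) / (48.3 − 27.0) = 311.58 / 21.3 = 14.628 °C ≈ 14.6 °C.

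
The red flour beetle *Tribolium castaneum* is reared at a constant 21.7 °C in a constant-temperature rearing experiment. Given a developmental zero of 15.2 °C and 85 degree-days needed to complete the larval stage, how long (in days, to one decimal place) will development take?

Daily accumulation = 21.7 − 15.2 = 6.5 DD/day.
Duration = 85 / 6.5 = 13.077 ≈ 13.1 days.

13.1 days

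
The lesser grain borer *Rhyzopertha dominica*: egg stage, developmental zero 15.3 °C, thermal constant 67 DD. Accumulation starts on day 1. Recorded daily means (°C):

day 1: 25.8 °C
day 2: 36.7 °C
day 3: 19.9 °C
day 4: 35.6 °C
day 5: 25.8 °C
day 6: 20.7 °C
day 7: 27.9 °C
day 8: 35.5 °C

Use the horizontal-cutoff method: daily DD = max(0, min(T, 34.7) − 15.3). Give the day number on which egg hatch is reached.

day 6

Daily DD above 15.3 °C (capped at 19.4): 10.5, 19.4, 4.6, 19.4, 10.5, 5.4, 12.6, 19.4.
Cumulative: 10.5, 29.9, 34.5, 53.9, 64.4, 69.8, 82.4, 101.8.
The total first reaches 67 DD on day 6.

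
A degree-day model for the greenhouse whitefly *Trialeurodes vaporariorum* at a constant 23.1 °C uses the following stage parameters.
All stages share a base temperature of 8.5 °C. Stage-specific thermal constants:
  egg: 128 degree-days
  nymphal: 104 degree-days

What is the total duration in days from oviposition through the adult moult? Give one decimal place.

15.9 days

Daily accumulation at 23.1 °C = 23.1 − 8.5 = 14.6 DD/day.
Total K = 128 + 104 = 232 DD.
Total duration = 232 / 14.6 = 15.890 ≈ 15.9 days.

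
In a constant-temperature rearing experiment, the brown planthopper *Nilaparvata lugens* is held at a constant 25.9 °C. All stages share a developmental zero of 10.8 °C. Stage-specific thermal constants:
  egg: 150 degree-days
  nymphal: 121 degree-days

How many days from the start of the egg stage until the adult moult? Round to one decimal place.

17.9 days

Daily accumulation at 25.9 °C = 25.9 − 10.8 = 15.1 DD/day.
Total K = 150 + 121 = 271 DD.
Total duration = 271 / 15.1 = 17.947 ≈ 17.9 days.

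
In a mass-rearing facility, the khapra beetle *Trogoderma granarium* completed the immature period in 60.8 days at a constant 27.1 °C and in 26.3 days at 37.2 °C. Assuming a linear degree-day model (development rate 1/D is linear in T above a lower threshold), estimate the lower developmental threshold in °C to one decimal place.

19.4 °C

Under the model K = D·(T − T_b), so D₁·(T₁ − T_b) = D₂·(T₂ − T_b).
60.8·(27.1 − T_b) = 26.3·(37.2 − T_b)
T_b = (60.8·27.1 − 26.3·37.2) / (60.8 − 26.3) = 669.32 / 34.5 = 19.401 °C ≈ 19.4 °C.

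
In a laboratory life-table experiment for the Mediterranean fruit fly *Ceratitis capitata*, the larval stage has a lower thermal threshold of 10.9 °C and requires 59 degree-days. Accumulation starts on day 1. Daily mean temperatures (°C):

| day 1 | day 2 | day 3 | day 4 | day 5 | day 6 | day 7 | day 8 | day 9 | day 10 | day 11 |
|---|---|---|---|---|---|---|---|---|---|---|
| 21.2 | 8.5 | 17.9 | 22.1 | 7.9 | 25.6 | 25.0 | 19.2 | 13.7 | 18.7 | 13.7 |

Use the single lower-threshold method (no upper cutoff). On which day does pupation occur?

day 8

Daily DD above 10.9 °C: 10.3, 0.0, 7.0, 11.2, 0.0, 14.7, 14.1, 8.3, 2.8, 7.8, 2.8.
Cumulative: 10.3, 10.3, 17.3, 28.5, 28.5, 43.2, 57.3, 65.6, 68.4, 76.2, 79.0.
The total first reaches 59 DD on day 8.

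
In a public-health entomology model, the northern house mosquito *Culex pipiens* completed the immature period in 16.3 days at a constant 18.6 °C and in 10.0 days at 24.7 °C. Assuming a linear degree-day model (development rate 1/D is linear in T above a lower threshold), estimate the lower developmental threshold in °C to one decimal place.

Under the model K = D·(T − T_b), so D₁·(T₁ − T_b) = D₂·(T₂ − T_b).
16.3·(18.6 − T_b) = 10.0·(24.7 − T_b)
T_b = (16.3·18.6 − 10.0·24.7) / (16.3 − 10.0) = 56.18 / 6.3 = 8.917 °C ≈ 8.9 °C.

8.9 °C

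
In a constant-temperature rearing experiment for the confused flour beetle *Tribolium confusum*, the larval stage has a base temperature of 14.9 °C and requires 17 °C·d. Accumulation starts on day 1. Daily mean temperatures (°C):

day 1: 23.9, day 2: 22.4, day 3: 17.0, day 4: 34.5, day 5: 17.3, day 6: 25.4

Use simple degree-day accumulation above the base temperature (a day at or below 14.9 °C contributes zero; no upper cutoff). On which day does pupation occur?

day 3

Daily DD above 14.9 °C: 9.0, 7.5, 2.1, 19.6, 2.4, 10.5.
Cumulative: 9.0, 16.5, 18.6, 38.2, 40.6, 51.1.
The total first reaches 17 DD on day 3.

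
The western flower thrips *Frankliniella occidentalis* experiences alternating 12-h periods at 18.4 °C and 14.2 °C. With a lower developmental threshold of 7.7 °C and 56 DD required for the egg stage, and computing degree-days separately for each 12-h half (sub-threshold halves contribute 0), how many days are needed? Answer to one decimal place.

Day half: max(0, 18.4 − 7.7) × 0.5 = 10.7 × 0.5 = 5.35 DD.
Night half: max(0, 14.2 − 7.7) × 0.5 = 6.5 × 0.5 = 3.25 DD.
Per 24 h: 8.60 DD/day.
Duration = 56 / 8.60 = 6.512 ≈ 6.5 days.

6.5 days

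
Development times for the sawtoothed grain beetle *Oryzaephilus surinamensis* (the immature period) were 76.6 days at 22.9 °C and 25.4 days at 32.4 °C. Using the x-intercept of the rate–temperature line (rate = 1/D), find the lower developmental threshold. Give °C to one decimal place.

Equal thermal constants: D₁(T₁ − T_b) = D₂(T₂ − T_b).
76.6·(22.9 − T_b) = 25.4·(32.4 − T_b)
T_b = (76.6·22.9 − 25.4·32.4) / (76.6 − 25.4) = 931.18 / 51.2 = 18.187 °C ≈ 18.2 °C.

18.2 °C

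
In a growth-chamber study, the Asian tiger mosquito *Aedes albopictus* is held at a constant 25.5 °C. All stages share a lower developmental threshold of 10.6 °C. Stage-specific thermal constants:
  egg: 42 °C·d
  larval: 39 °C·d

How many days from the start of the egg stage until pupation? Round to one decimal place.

5.4 days

Daily accumulation at 25.5 °C = 25.5 − 10.6 = 14.9 DD/day.
Total K = 42 + 39 = 81 DD.
Total duration = 81 / 14.9 = 5.436 ≈ 5.4 days.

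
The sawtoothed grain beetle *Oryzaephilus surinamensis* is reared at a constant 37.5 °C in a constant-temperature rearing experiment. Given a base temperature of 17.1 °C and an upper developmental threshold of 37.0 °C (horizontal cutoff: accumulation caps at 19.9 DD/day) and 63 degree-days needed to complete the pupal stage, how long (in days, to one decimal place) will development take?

3.2 days

Temperature 37.5 °C exceeds the upper threshold, so daily accumulation caps at 37.0 − 17.1 = 19.9 DD/day.
Duration = 63 / 19.9 = 3.166 ≈ 3.2 days.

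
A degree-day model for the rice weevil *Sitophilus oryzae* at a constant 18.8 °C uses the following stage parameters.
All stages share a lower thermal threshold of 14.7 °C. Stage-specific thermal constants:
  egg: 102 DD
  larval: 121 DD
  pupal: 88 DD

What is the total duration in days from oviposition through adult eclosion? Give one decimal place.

Daily accumulation at 18.8 °C = 18.8 − 14.7 = 4.1 DD/day.
Total K = 102 + 121 + 88 = 311 DD.
Total duration = 311 / 4.1 = 75.854 ≈ 75.9 days.

75.9 days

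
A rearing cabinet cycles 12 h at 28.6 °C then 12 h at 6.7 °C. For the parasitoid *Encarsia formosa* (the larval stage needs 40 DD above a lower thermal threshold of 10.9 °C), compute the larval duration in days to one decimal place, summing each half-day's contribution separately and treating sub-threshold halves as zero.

4.5 days

Day half: max(0, 28.6 − 10.9) × 0.5 = 17.7 × 0.5 = 8.85 DD.
Night half: max(0, 6.7 − 10.9) × 0.5 = 0.0 × 0.5 = 0.00 DD.
Per 24 h: 8.85 DD/day.
Duration = 40 / 8.85 = 4.520 ≈ 4.5 days.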